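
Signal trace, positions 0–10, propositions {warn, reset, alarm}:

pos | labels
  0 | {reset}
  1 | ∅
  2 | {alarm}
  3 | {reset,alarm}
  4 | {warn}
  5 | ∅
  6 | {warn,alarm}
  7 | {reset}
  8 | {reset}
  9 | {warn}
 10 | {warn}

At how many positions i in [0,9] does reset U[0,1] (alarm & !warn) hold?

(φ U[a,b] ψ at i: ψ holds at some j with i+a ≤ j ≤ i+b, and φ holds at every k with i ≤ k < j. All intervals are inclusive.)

Evaluate at each i in [0,9]:
  i=0: ✗ (no rhs in [0,1])
  i=1: ✗ (lhs fails at k=1 before rhs at j=2)
  i=2: ✓ (rhs at j=2)
  i=3: ✓ (rhs at j=3)
  i=4: ✗ (no rhs in [4,5])
  i=5: ✗ (no rhs in [5,6])
  i=6: ✗ (no rhs in [6,7])
  i=7: ✗ (no rhs in [7,8])
  i=8: ✗ (no rhs in [8,9])
  i=9: ✗ (no rhs in [9,10])
Positions where it holds: {2, 3} → 2.

2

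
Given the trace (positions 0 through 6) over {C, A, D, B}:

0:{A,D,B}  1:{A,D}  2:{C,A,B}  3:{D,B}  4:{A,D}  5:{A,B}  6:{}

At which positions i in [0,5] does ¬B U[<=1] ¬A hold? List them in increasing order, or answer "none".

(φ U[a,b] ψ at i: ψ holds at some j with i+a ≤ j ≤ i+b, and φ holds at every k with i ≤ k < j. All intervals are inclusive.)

3

Evaluate at each i in [0,5]:
  i=0: ✗ (no rhs in [0,1])
  i=1: ✗ (no rhs in [1,2])
  i=2: ✗ (lhs fails at k=2 before rhs at j=3)
  i=3: ✓ (rhs at j=3)
  i=4: ✗ (no rhs in [4,5])
  i=5: ✗ (lhs fails at k=5 before rhs at j=6)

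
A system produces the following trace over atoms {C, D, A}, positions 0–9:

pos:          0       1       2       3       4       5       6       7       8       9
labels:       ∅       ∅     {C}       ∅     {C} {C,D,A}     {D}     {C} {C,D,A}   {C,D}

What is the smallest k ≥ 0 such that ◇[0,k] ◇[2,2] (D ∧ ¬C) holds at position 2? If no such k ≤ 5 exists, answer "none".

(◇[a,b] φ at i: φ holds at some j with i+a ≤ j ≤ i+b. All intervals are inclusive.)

Scan j = 2,3,… for ◇[2,2] (D ∧ ¬C):
  j=2: fails
  j=3: fails
  j=4: holds
First hit at j=4, so smallest k = 4-2 = 2.

2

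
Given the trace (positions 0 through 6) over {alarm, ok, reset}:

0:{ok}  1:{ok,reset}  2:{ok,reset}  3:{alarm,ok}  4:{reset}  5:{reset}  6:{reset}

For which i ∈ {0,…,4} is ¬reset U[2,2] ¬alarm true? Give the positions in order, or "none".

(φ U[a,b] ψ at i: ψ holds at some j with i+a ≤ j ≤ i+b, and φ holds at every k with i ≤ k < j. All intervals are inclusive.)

Evaluate at each i in [0,4]:
  i=0: ✗ (lhs fails at k=1 before rhs at j=2)
  i=1: ✗ (no rhs in [3,3])
  i=2: ✗ (lhs fails at k=2 before rhs at j=4)
  i=3: ✗ (lhs fails at k=4 before rhs at j=5)
  i=4: ✗ (lhs fails at k=4 before rhs at j=6)

none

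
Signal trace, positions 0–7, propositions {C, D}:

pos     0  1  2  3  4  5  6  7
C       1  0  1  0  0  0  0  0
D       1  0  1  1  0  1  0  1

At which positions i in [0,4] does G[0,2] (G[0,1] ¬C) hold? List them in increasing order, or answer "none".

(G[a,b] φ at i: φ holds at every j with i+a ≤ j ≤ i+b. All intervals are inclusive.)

Evaluate at each i in [0,4]:
  i=0: ✗ (fails at j=0)
  i=1: ✗ (fails at j=1)
  i=2: ✗ (fails at j=2)
  i=3: ✓ (all of [3,5])
  i=4: ✓ (all of [4,6])

3, 4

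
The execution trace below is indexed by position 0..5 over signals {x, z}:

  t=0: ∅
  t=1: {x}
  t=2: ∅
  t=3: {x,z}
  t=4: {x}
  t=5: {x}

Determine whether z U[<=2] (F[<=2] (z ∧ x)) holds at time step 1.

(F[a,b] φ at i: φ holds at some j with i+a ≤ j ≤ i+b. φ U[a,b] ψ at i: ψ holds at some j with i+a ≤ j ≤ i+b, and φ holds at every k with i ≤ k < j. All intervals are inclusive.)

Holds

Need some j in [1,3] with F[<=2] (z ∧ x), and z at every k in [1,j-1].
  j=1: F[<=2] (z ∧ x) holds; no prefix to check → satisfied.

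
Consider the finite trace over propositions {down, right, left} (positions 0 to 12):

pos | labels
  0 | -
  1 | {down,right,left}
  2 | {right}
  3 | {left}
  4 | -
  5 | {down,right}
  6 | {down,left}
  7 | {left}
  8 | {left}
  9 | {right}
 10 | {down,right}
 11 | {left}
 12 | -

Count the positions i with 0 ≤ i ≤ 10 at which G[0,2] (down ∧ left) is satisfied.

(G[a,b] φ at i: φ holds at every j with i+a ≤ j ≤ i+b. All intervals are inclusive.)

Evaluate at each i in [0,10]:
  i=0: ✗ (fails at j=0)
  i=1: ✗ (fails at j=2)
  i=2: ✗ (fails at j=2)
  i=3: ✗ (fails at j=3)
  i=4: ✗ (fails at j=4)
  i=5: ✗ (fails at j=5)
  i=6: ✗ (fails at j=7)
  i=7: ✗ (fails at j=7)
  i=8: ✗ (fails at j=8)
  i=9: ✗ (fails at j=9)
  i=10: ✗ (fails at j=10)
Positions where it holds: {} → 0.

0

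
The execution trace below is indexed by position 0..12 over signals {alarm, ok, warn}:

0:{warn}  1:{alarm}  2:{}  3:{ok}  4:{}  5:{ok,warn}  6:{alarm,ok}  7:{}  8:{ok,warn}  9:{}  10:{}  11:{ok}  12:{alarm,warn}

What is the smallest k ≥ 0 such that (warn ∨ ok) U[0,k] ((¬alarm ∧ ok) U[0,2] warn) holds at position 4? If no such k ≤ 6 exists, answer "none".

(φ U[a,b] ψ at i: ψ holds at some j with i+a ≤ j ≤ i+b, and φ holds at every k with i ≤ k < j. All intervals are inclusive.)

Need earliest j ≥ 4 with ((¬alarm ∧ ok) U[0,2] warn), and (warn ∨ ok) at every k in [4,j-1].
  j=4: rhs fails.
  j=5: rhs holds but lhs fails at k=4.
  j=6: rhs fails.
  j=7: rhs fails.
  j=8: rhs holds but lhs fails at k=4.
  j=9: rhs fails.
  j=10: rhs fails.
No witness within the range → none.

none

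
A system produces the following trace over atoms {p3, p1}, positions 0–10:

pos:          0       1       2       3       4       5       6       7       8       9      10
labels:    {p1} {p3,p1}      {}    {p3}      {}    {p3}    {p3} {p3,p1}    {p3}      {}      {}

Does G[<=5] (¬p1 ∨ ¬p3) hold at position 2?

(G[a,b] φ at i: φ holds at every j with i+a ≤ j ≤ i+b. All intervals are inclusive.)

Does not hold

Check (¬p1 ∨ ¬p3) at every j in [2,7]:
  j=2: true
  j=3: true
  j=4: true
  j=5: true
  j=6: true
  j=7: false
Fails at j=7 → formula fails.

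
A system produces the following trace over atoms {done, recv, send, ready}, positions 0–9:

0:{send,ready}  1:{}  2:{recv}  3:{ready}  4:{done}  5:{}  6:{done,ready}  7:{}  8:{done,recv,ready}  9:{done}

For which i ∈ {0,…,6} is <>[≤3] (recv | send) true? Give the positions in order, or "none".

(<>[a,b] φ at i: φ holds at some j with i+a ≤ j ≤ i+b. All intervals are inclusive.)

Evaluate at each i in [0,6]:
  i=0: ✓ (witness j=0)
  i=1: ✓ (witness j=2)
  i=2: ✓ (witness j=2)
  i=3: ✗ (none in [3,6])
  i=4: ✗ (none in [4,7])
  i=5: ✓ (witness j=8)
  i=6: ✓ (witness j=8)

0, 1, 2, 5, 6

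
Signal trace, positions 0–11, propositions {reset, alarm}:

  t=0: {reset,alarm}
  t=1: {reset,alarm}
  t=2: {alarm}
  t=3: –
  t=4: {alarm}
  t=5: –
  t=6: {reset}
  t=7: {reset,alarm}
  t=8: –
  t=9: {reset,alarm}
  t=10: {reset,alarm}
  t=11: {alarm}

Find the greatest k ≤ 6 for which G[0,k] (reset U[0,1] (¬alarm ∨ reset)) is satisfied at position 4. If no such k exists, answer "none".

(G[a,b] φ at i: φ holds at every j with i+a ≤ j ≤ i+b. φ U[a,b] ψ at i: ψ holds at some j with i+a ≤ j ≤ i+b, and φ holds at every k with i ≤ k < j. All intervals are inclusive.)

(reset U[0,1] (¬alarm ∨ reset)) must hold from j=4 onward; find where it first fails.
  j=4: fails → no k works.

none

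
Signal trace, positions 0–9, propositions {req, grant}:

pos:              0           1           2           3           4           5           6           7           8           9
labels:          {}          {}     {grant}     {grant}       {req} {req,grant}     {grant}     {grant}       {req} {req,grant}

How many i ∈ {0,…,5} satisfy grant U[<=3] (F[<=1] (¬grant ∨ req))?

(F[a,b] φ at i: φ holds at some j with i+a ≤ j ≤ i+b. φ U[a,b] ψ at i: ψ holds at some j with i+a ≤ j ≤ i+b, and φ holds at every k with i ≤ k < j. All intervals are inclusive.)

Evaluate at each i in [0,5]:
  i=0: ✓ (rhs at j=0)
  i=1: ✓ (rhs at j=1)
  i=2: ✓ (rhs at j=3; lhs holds on [2,2])
  i=3: ✓ (rhs at j=3)
  i=4: ✓ (rhs at j=4)
  i=5: ✓ (rhs at j=5)
Positions where it holds: {0, 1, 2, 3, 4, 5} → 6.

6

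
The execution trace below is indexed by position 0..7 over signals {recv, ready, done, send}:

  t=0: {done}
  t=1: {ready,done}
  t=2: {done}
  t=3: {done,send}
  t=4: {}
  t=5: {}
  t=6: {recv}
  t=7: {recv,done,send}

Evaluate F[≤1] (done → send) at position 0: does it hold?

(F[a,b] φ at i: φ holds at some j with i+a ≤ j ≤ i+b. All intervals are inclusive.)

No

Check (done → send) at each j in [0,1]:
  j=0: false
  j=1: false
No position in the window satisfies it → formula fails.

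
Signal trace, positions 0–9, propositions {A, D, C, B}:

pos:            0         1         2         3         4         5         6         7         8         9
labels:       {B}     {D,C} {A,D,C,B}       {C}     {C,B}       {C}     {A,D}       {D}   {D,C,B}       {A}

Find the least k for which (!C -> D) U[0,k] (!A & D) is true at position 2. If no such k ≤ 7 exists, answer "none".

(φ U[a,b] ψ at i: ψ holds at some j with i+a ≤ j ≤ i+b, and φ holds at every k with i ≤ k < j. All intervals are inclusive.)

5

Need earliest j ≥ 2 with (!A & D), and (!C -> D) at every k in [2,j-1].
  j=2: rhs fails.
  j=3: rhs fails.
  j=4: rhs fails.
  j=5: rhs fails.
  j=6: rhs fails.
  j=7: rhs holds; lhs holds on [2,6]. k = 5.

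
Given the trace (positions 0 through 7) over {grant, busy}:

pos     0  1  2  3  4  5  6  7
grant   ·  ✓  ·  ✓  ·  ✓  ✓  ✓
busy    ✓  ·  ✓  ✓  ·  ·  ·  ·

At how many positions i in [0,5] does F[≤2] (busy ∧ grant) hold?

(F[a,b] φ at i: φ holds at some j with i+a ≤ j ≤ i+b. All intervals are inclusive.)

3

Evaluate at each i in [0,5]:
  i=0: ✗ (none in [0,2])
  i=1: ✓ (witness j=3)
  i=2: ✓ (witness j=3)
  i=3: ✓ (witness j=3)
  i=4: ✗ (none in [4,6])
  i=5: ✗ (none in [5,7])
Positions where it holds: {1, 2, 3} → 3.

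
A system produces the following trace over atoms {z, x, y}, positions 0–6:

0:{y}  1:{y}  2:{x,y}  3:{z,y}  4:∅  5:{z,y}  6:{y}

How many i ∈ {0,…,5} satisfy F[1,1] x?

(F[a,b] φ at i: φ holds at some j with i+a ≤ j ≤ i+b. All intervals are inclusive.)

1

Evaluate at each i in [0,5]:
  i=0: ✗ (none in [1,1])
  i=1: ✓ (witness j=2)
  i=2: ✗ (none in [3,3])
  i=3: ✗ (none in [4,4])
  i=4: ✗ (none in [5,5])
  i=5: ✗ (none in [6,6])
Positions where it holds: {1} → 1.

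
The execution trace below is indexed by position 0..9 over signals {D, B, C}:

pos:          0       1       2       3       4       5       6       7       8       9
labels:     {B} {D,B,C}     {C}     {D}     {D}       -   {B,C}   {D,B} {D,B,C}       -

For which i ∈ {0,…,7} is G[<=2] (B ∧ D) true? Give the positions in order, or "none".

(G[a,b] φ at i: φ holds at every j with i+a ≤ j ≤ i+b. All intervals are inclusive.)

Evaluate at each i in [0,7]:
  i=0: ✗ (fails at j=0)
  i=1: ✗ (fails at j=2)
  i=2: ✗ (fails at j=2)
  i=3: ✗ (fails at j=3)
  i=4: ✗ (fails at j=4)
  i=5: ✗ (fails at j=5)
  i=6: ✗ (fails at j=6)
  i=7: ✗ (fails at j=9)

none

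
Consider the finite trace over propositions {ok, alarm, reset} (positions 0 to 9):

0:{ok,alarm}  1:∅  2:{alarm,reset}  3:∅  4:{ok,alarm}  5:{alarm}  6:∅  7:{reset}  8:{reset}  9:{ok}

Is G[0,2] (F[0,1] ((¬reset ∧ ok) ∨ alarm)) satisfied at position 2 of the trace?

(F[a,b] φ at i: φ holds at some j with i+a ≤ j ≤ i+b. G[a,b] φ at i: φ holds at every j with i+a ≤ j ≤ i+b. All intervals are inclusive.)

Holds

Check F[0,1] ((¬reset ∧ ok) ∨ alarm) at every j in [2,4]:
  j=2: holds (witness at 2)
  j=3: holds (witness at 4)
  j=4: holds (witness at 4)
All positions satisfy it → formula holds.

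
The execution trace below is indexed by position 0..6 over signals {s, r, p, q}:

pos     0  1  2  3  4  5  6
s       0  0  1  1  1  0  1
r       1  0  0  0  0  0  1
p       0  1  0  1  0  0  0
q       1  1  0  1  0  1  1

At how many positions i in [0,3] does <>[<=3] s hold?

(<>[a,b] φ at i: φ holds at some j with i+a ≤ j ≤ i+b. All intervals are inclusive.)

4

Evaluate at each i in [0,3]:
  i=0: ✓ (witness j=2)
  i=1: ✓ (witness j=2)
  i=2: ✓ (witness j=2)
  i=3: ✓ (witness j=3)
Positions where it holds: {0, 1, 2, 3} → 4.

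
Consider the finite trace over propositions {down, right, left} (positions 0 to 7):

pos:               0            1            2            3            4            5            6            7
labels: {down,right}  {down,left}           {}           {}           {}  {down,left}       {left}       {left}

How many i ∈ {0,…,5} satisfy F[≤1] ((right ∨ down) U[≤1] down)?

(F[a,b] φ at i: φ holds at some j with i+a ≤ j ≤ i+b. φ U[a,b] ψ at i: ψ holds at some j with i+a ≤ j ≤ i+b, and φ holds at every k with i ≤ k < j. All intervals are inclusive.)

Evaluate at each i in [0,5]:
  i=0: ✓ (witness j=0)
  i=1: ✓ (witness j=1)
  i=2: ✗ (none in [2,3])
  i=3: ✗ (none in [3,4])
  i=4: ✓ (witness j=5)
  i=5: ✓ (witness j=5)
Positions where it holds: {0, 1, 4, 5} → 4.

4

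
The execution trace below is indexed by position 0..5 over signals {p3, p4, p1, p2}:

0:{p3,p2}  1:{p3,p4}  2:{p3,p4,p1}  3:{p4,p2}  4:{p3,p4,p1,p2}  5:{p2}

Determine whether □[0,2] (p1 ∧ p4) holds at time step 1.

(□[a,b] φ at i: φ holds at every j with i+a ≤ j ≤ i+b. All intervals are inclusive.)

Check (p1 ∧ p4) at every j in [1,3]:
  j=1: false
  j=2: true
  j=3: false
Fails at j=1 → formula fails.

No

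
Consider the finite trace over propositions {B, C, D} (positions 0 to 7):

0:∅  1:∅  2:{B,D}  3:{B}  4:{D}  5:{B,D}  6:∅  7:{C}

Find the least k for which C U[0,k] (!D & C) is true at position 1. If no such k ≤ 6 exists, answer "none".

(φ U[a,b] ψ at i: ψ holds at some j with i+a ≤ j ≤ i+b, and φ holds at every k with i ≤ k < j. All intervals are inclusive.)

none

Need earliest j ≥ 1 with (!D & C), and C at every k in [1,j-1].
  j=1: rhs fails.
  j=2: rhs fails.
  j=3: rhs fails.
  j=4: rhs fails.
  j=5: rhs fails.
  j=6: rhs fails.
  j=7: rhs holds but lhs fails at k=1.
No witness within the range → none.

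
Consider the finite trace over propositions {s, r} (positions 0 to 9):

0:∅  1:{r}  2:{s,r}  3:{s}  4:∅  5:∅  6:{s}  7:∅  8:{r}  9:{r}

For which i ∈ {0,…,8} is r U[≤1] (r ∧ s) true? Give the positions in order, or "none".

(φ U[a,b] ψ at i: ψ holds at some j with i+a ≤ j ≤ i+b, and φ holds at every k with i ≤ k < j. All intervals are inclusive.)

1, 2

Evaluate at each i in [0,8]:
  i=0: ✗ (no rhs in [0,1])
  i=1: ✓ (rhs at j=2; lhs holds on [1,1])
  i=2: ✓ (rhs at j=2)
  i=3: ✗ (no rhs in [3,4])
  i=4: ✗ (no rhs in [4,5])
  i=5: ✗ (no rhs in [5,6])
  i=6: ✗ (no rhs in [6,7])
  i=7: ✗ (no rhs in [7,8])
  i=8: ✗ (no rhs in [8,9])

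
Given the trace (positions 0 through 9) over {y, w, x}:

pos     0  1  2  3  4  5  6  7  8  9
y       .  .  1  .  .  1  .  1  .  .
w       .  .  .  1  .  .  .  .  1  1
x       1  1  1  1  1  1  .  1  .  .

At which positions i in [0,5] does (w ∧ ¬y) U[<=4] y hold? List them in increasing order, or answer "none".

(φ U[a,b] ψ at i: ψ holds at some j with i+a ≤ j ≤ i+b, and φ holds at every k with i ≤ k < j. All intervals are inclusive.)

2, 5

Evaluate at each i in [0,5]:
  i=0: ✗ (lhs fails at k=0 before rhs at j=2)
  i=1: ✗ (lhs fails at k=1 before rhs at j=2)
  i=2: ✓ (rhs at j=2)
  i=3: ✗ (lhs fails at k=4 before rhs at j=5)
  i=4: ✗ (lhs fails at k=4 before rhs at j=5)
  i=5: ✓ (rhs at j=5)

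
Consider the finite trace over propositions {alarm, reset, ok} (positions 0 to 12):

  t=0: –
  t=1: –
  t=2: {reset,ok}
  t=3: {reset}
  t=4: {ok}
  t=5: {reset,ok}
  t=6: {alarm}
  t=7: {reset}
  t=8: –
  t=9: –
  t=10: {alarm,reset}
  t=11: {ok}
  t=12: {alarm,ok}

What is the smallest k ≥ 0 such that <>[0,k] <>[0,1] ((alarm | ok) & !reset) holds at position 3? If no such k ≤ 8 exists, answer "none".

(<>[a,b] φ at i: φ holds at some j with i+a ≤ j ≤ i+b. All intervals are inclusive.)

0

Scan j = 3,4,… for <>[0,1] ((alarm | ok) & !reset):
  j=3: holds
First hit at j=3, so smallest k = 3-3 = 0.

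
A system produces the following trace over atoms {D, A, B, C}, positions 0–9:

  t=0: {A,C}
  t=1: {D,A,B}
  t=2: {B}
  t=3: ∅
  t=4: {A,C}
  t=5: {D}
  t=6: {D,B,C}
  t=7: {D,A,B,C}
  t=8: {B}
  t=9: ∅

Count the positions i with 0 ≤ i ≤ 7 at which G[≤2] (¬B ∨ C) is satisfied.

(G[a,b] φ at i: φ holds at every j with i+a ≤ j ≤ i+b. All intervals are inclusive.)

Evaluate at each i in [0,7]:
  i=0: ✗ (fails at j=1)
  i=1: ✗ (fails at j=1)
  i=2: ✗ (fails at j=2)
  i=3: ✓ (all of [3,5])
  i=4: ✓ (all of [4,6])
  i=5: ✓ (all of [5,7])
  i=6: ✗ (fails at j=8)
  i=7: ✗ (fails at j=8)
Positions where it holds: {3, 4, 5} → 3.

3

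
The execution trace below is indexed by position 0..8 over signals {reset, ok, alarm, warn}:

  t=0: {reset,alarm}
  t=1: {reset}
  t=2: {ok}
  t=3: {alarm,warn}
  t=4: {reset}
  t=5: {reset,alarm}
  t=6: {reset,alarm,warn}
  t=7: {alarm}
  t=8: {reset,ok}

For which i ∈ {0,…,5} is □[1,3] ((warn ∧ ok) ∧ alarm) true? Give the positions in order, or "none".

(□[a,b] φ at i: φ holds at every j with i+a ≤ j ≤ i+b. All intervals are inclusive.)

Evaluate at each i in [0,5]:
  i=0: ✗ (fails at j=1)
  i=1: ✗ (fails at j=2)
  i=2: ✗ (fails at j=3)
  i=3: ✗ (fails at j=4)
  i=4: ✗ (fails at j=5)
  i=5: ✗ (fails at j=6)

none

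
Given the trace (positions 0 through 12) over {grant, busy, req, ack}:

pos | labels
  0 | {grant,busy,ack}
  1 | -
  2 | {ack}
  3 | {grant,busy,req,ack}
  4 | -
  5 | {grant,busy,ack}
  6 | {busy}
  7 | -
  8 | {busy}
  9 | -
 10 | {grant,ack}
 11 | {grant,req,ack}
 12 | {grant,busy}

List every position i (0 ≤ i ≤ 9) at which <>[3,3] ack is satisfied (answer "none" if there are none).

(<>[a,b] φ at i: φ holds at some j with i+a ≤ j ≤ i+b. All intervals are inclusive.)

0, 2, 7, 8

Evaluate at each i in [0,9]:
  i=0: ✓ (witness j=3)
  i=1: ✗ (none in [4,4])
  i=2: ✓ (witness j=5)
  i=3: ✗ (none in [6,6])
  i=4: ✗ (none in [7,7])
  i=5: ✗ (none in [8,8])
  i=6: ✗ (none in [9,9])
  i=7: ✓ (witness j=10)
  i=8: ✓ (witness j=11)
  i=9: ✗ (none in [12,12])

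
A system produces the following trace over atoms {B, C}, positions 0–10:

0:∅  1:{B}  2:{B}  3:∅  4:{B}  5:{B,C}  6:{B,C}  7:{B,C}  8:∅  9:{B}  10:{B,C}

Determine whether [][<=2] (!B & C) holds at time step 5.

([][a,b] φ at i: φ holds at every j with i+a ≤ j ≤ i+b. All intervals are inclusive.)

Check (!B & C) at every j in [5,7]:
  j=5: false
  j=6: false
  j=7: false
Fails at j=5 → formula fails.

Does not hold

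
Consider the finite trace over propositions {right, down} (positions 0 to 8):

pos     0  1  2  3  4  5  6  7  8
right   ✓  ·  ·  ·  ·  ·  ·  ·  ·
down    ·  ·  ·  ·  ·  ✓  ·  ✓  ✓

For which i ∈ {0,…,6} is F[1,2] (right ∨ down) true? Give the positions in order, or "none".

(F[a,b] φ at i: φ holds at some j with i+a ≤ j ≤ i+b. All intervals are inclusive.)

3, 4, 5, 6

Evaluate at each i in [0,6]:
  i=0: ✗ (none in [1,2])
  i=1: ✗ (none in [2,3])
  i=2: ✗ (none in [3,4])
  i=3: ✓ (witness j=5)
  i=4: ✓ (witness j=5)
  i=5: ✓ (witness j=7)
  i=6: ✓ (witness j=7)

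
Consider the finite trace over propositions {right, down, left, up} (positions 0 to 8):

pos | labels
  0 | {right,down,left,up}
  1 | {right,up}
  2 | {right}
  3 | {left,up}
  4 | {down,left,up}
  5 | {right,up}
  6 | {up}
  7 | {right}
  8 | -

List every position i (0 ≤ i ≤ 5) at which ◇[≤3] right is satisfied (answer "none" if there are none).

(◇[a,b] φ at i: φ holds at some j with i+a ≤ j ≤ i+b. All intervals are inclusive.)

Evaluate at each i in [0,5]:
  i=0: ✓ (witness j=0)
  i=1: ✓ (witness j=1)
  i=2: ✓ (witness j=2)
  i=3: ✓ (witness j=5)
  i=4: ✓ (witness j=5)
  i=5: ✓ (witness j=5)

0, 1, 2, 3, 4, 5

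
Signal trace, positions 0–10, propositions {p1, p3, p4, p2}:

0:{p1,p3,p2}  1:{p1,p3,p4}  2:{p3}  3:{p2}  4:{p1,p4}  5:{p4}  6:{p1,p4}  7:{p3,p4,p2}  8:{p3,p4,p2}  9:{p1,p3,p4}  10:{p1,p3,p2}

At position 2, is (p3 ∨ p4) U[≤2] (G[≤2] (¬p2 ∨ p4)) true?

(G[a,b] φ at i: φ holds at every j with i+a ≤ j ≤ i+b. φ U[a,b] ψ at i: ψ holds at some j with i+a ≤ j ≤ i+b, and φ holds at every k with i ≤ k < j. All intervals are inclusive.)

Need some j in [2,4] with G[≤2] (¬p2 ∨ p4), and (p3 ∨ p4) at every k in [2,j-1].
  j=2: G[≤2] (¬p2 ∨ p4) — fails at 3.
  j=3: G[≤2] (¬p2 ∨ p4) — fails at 3.
  j=4: G[≤2] (¬p2 ∨ p4) holds, but (p3 ∨ p4) fails at k=3 → not this j.
No j in the window works → until fails.

No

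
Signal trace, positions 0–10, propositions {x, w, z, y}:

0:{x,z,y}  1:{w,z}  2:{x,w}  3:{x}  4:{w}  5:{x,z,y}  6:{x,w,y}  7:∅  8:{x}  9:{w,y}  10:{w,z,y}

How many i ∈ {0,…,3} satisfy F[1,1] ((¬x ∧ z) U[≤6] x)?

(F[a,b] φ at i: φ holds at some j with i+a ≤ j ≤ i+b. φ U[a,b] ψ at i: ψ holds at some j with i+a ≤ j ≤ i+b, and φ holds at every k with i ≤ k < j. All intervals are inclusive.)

3

Evaluate at each i in [0,3]:
  i=0: ✓ (witness j=1)
  i=1: ✓ (witness j=2)
  i=2: ✓ (witness j=3)
  i=3: ✗ (none in [4,4])
Positions where it holds: {0, 1, 2} → 3.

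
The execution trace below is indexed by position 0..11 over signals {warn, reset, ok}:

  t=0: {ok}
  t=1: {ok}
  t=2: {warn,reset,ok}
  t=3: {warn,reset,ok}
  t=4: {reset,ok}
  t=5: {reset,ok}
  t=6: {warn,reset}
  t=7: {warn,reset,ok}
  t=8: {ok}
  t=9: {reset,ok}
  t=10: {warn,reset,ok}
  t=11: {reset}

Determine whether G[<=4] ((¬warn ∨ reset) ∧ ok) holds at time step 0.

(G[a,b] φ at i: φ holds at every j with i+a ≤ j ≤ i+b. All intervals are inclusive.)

True

Check ((¬warn ∨ reset) ∧ ok) at every j in [0,4]:
  j=0: true
  j=1: true
  j=2: true
  j=3: true
  j=4: true
All positions satisfy it → formula holds.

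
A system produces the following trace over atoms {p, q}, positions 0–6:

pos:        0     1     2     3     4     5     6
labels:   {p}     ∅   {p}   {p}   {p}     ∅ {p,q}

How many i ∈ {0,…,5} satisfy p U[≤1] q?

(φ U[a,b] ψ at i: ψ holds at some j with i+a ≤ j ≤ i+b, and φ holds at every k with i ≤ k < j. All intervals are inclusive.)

Evaluate at each i in [0,5]:
  i=0: ✗ (no rhs in [0,1])
  i=1: ✗ (no rhs in [1,2])
  i=2: ✗ (no rhs in [2,3])
  i=3: ✗ (no rhs in [3,4])
  i=4: ✗ (no rhs in [4,5])
  i=5: ✗ (lhs fails at k=5 before rhs at j=6)
Positions where it holds: {} → 0.

0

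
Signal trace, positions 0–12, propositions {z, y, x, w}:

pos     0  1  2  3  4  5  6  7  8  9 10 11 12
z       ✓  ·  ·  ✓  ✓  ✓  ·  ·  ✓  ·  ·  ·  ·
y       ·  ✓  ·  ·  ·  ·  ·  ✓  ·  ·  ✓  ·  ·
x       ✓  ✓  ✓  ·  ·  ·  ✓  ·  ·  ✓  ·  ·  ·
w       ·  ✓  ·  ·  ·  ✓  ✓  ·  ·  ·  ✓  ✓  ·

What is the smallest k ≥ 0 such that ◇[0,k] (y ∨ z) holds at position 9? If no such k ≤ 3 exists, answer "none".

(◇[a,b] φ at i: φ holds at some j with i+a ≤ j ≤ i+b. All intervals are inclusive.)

1

Scan j = 9,10,… for (y ∨ z):
  j=9: fails
  j=10: holds
First hit at j=10, so smallest k = 10-9 = 1.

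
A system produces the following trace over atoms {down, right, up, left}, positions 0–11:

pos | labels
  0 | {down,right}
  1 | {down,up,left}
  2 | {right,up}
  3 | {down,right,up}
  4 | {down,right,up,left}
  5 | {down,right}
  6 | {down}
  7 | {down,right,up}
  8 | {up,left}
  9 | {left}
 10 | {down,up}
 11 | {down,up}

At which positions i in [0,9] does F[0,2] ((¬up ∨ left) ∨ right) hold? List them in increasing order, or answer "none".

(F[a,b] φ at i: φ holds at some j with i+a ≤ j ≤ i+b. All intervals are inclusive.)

0, 1, 2, 3, 4, 5, 6, 7, 8, 9

Evaluate at each i in [0,9]:
  i=0: ✓ (witness j=0)
  i=1: ✓ (witness j=1)
  i=2: ✓ (witness j=2)
  i=3: ✓ (witness j=3)
  i=4: ✓ (witness j=4)
  i=5: ✓ (witness j=5)
  i=6: ✓ (witness j=6)
  i=7: ✓ (witness j=7)
  i=8: ✓ (witness j=8)
  i=9: ✓ (witness j=9)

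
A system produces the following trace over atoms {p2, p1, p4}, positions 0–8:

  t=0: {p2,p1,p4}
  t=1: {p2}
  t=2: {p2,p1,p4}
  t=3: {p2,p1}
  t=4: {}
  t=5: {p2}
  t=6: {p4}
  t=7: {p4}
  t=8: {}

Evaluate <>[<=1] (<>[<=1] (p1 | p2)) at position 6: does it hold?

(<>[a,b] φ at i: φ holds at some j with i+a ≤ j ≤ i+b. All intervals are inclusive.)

No

Check <>[<=1] (p1 | p2) at each j in [6,7]:
  j=6: fails (none in [6,7])
  j=7: fails (none in [7,8])
No position in the window satisfies it → formula fails.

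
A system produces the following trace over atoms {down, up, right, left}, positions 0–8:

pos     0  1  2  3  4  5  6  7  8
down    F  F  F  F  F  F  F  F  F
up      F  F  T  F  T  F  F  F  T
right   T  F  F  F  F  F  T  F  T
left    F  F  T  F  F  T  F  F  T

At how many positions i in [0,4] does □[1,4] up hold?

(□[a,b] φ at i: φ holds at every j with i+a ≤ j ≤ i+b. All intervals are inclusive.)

0

Evaluate at each i in [0,4]:
  i=0: ✗ (fails at j=1)
  i=1: ✗ (fails at j=3)
  i=2: ✗ (fails at j=3)
  i=3: ✗ (fails at j=5)
  i=4: ✗ (fails at j=5)
Positions where it holds: {} → 0.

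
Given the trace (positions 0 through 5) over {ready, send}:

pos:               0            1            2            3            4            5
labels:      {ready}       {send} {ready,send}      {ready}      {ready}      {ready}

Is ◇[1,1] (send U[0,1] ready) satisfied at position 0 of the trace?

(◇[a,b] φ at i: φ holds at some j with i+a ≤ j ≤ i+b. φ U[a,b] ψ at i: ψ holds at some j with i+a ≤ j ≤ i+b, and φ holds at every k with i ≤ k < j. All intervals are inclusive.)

True

Check (send U[0,1] ready) at each j in [1,1]:
  j=1: holds
Found at j=1 → formula holds.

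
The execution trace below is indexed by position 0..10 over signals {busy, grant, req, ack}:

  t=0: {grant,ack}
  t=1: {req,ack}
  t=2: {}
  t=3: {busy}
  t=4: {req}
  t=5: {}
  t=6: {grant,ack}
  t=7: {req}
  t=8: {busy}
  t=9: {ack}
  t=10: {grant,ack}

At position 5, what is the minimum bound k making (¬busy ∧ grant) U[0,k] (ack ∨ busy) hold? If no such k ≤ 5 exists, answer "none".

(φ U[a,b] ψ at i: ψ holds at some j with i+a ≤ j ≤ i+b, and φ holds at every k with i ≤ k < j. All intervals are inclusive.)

Need earliest j ≥ 5 with (ack ∨ busy), and (¬busy ∧ grant) at every k in [5,j-1].
  j=5: rhs fails.
  j=6: rhs holds but lhs fails at k=5.
  j=7: rhs fails.
  j=8: rhs holds but lhs fails at k=5.
  j=9: rhs holds but lhs fails at k=5.
  j=10: rhs holds but lhs fails at k=5.
No witness within the range → none.

none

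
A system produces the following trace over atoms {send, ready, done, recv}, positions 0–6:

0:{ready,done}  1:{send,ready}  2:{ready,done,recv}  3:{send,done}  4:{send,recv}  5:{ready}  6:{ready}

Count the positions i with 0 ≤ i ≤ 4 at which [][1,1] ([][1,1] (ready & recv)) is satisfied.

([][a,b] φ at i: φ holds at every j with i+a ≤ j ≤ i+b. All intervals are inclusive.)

Evaluate at each i in [0,4]:
  i=0: ✓ (all of [1,1])
  i=1: ✗ (fails at j=2)
  i=2: ✗ (fails at j=3)
  i=3: ✗ (fails at j=4)
  i=4: ✗ (fails at j=5)
Positions where it holds: {0} → 1.

1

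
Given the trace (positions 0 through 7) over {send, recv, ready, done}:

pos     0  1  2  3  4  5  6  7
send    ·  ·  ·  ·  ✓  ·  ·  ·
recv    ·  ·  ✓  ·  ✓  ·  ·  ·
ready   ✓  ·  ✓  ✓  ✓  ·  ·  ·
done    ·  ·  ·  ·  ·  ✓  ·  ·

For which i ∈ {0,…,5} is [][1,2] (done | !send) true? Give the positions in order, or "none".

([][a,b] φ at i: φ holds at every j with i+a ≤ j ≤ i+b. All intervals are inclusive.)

Evaluate at each i in [0,5]:
  i=0: ✓ (all of [1,2])
  i=1: ✓ (all of [2,3])
  i=2: ✗ (fails at j=4)
  i=3: ✗ (fails at j=4)
  i=4: ✓ (all of [5,6])
  i=5: ✓ (all of [6,7])

0, 1, 4, 5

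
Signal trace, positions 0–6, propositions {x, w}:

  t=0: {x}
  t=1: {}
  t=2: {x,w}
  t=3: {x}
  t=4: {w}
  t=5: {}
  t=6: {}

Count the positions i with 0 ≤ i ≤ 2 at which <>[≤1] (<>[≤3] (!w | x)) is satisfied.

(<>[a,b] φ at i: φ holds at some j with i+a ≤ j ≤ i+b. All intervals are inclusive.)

Evaluate at each i in [0,2]:
  i=0: ✓ (witness j=0)
  i=1: ✓ (witness j=1)
  i=2: ✓ (witness j=2)
Positions where it holds: {0, 1, 2} → 3.

3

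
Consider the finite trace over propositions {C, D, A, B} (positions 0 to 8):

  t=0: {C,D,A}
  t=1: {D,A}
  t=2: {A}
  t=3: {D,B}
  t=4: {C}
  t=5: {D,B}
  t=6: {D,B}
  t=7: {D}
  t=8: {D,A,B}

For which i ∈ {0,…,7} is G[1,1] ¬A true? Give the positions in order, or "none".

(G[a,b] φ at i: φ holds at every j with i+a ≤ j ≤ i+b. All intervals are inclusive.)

2, 3, 4, 5, 6

Evaluate at each i in [0,7]:
  i=0: ✗ (fails at j=1)
  i=1: ✗ (fails at j=2)
  i=2: ✓ (all of [3,3])
  i=3: ✓ (all of [4,4])
  i=4: ✓ (all of [5,5])
  i=5: ✓ (all of [6,6])
  i=6: ✓ (all of [7,7])
  i=7: ✗ (fails at j=8)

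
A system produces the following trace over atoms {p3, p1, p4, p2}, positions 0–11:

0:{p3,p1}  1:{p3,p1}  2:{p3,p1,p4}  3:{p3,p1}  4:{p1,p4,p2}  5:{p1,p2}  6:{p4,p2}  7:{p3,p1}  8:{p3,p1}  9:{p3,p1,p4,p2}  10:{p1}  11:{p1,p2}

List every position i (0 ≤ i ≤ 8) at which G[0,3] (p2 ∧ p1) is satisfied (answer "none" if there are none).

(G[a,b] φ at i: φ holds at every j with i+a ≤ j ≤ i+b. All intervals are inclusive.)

none

Evaluate at each i in [0,8]:
  i=0: ✗ (fails at j=0)
  i=1: ✗ (fails at j=1)
  i=2: ✗ (fails at j=2)
  i=3: ✗ (fails at j=3)
  i=4: ✗ (fails at j=6)
  i=5: ✗ (fails at j=6)
  i=6: ✗ (fails at j=6)
  i=7: ✗ (fails at j=7)
  i=8: ✗ (fails at j=8)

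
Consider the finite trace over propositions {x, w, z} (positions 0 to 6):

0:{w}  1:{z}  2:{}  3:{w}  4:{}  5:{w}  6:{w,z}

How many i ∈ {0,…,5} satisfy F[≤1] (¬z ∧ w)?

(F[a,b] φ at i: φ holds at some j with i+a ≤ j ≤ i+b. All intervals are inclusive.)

Evaluate at each i in [0,5]:
  i=0: ✓ (witness j=0)
  i=1: ✗ (none in [1,2])
  i=2: ✓ (witness j=3)
  i=3: ✓ (witness j=3)
  i=4: ✓ (witness j=5)
  i=5: ✓ (witness j=5)
Positions where it holds: {0, 2, 3, 4, 5} → 5.

5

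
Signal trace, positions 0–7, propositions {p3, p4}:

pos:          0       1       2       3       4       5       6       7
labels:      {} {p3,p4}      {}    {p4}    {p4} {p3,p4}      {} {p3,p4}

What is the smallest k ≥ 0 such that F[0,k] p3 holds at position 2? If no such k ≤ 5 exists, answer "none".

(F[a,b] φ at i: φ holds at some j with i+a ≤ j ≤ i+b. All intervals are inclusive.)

Scan j = 2,3,… for p3:
  j=2: fails
  j=3: fails
  j=4: fails
  j=5: holds
First hit at j=5, so smallest k = 5-2 = 3.

3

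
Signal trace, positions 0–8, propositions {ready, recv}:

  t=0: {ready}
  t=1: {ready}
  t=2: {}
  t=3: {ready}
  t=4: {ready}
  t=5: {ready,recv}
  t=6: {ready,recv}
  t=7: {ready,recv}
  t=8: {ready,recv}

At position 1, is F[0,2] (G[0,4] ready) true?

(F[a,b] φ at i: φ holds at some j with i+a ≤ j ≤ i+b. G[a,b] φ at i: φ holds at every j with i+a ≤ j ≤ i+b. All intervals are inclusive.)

Yes

Check G[0,4] ready at each j in [1,3]:
  j=1: fails at 2
  j=2: fails at 2
  j=3: holds on [3,7]
Found at j=3 → formula holds.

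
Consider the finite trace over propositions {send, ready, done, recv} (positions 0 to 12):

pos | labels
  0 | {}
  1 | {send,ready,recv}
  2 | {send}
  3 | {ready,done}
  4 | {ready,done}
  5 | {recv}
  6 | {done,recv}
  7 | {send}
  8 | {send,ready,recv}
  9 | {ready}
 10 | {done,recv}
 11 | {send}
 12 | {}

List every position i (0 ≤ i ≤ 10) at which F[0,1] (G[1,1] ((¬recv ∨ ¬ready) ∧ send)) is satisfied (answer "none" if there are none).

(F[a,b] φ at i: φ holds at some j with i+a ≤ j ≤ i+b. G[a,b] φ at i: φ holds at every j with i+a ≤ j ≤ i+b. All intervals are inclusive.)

Evaluate at each i in [0,10]:
  i=0: ✓ (witness j=1)
  i=1: ✓ (witness j=1)
  i=2: ✗ (none in [2,3])
  i=3: ✗ (none in [3,4])
  i=4: ✗ (none in [4,5])
  i=5: ✓ (witness j=6)
  i=6: ✓ (witness j=6)
  i=7: ✗ (none in [7,8])
  i=8: ✗ (none in [8,9])
  i=9: ✓ (witness j=10)
  i=10: ✓ (witness j=10)

0, 1, 5, 6, 9, 10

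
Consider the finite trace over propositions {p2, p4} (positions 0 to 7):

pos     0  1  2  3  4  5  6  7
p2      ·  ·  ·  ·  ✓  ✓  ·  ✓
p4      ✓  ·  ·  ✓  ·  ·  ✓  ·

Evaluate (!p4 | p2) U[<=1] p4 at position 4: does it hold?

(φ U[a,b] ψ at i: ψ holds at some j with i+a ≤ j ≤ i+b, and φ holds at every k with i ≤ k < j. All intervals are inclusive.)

Need some j in [4,5] with p4, and (!p4 | p2) at every k in [4,j-1].
  j=4: p4 false.
  j=5: p4 false.
No j in the window works → until fails.

Does not hold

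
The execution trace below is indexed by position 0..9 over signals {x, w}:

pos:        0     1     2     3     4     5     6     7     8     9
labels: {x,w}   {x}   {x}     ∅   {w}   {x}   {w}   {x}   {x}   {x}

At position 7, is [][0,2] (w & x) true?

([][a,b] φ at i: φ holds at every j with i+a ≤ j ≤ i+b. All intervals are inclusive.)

Check (w & x) at every j in [7,9]:
  j=7: false
  j=8: false
  j=9: false
Fails at j=7 → formula fails.

Does not hold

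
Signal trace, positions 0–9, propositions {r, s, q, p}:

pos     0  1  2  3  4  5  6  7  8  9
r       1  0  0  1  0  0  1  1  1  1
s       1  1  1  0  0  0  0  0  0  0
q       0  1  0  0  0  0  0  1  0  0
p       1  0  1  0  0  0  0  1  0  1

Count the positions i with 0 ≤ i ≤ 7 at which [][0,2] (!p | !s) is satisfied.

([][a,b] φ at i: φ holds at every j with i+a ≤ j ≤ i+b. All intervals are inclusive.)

5

Evaluate at each i in [0,7]:
  i=0: ✗ (fails at j=0)
  i=1: ✗ (fails at j=2)
  i=2: ✗ (fails at j=2)
  i=3: ✓ (all of [3,5])
  i=4: ✓ (all of [4,6])
  i=5: ✓ (all of [5,7])
  i=6: ✓ (all of [6,8])
  i=7: ✓ (all of [7,9])
Positions where it holds: {3, 4, 5, 6, 7} → 5.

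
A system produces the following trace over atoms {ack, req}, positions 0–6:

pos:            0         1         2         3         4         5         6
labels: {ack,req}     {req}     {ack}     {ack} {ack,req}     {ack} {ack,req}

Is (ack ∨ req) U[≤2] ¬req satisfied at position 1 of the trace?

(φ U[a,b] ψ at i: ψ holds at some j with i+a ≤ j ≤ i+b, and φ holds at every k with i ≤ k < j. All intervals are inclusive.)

Yes

Need some j in [1,3] with ¬req, and (ack ∨ req) at every k in [1,j-1].
  j=1: ¬req false.
  j=2: ¬req holds; (ack ∨ req) holds at every k in [1,1] → satisfied.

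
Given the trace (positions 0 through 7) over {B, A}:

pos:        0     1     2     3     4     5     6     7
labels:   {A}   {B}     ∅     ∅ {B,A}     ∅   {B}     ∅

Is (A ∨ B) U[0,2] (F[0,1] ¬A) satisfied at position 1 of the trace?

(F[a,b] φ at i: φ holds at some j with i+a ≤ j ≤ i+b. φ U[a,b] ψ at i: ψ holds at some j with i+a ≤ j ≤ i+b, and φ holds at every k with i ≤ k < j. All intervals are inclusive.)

Need some j in [1,3] with F[0,1] ¬A, and (A ∨ B) at every k in [1,j-1].
  j=1: F[0,1] ¬A holds; no prefix to check → satisfied.

Holds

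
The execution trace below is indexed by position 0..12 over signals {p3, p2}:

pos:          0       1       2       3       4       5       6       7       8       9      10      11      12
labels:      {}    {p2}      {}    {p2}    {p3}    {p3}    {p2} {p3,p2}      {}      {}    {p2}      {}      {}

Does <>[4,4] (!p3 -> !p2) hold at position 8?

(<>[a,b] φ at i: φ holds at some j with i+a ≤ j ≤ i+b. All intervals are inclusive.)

Check (!p3 -> !p2) at each j in [12,12]:
  j=12: true
Found at j=12 → formula holds.

Holds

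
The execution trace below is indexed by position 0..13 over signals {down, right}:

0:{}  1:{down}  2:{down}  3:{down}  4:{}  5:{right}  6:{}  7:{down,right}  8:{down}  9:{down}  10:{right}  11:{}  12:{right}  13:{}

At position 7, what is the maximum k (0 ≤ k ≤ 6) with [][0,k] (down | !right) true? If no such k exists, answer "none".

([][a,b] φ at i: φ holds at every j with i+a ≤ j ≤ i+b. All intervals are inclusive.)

2

(down | !right) must hold from j=7 onward; find where it first fails.
  j=7: holds
  j=8: holds
  j=9: holds
  j=10: fails
Holds on [7,9], so largest k = 2.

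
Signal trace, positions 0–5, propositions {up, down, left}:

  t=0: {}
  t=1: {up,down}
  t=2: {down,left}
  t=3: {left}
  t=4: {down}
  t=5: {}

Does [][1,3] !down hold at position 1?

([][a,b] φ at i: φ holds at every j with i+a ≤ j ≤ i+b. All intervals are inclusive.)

False

Check !down at every j in [2,4]:
  j=2: false
  j=3: true
  j=4: false
Fails at j=2 → formula fails.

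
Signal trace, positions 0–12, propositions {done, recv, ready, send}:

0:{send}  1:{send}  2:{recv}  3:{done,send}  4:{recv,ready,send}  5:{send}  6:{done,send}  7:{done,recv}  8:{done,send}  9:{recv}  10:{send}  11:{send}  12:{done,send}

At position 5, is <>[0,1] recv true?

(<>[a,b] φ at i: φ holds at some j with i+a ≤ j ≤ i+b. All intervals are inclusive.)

Check recv at each j in [5,6]:
  j=5: false
  j=6: false
No position in the window satisfies it → formula fails.

Does not hold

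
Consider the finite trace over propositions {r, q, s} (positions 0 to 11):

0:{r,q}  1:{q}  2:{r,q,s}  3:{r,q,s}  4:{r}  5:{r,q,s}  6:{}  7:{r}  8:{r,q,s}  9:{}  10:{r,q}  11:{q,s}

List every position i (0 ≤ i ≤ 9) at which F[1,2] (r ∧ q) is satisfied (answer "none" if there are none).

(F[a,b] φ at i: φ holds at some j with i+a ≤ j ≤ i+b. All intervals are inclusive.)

0, 1, 2, 3, 4, 6, 7, 8, 9

Evaluate at each i in [0,9]:
  i=0: ✓ (witness j=2)
  i=1: ✓ (witness j=2)
  i=2: ✓ (witness j=3)
  i=3: ✓ (witness j=5)
  i=4: ✓ (witness j=5)
  i=5: ✗ (none in [6,7])
  i=6: ✓ (witness j=8)
  i=7: ✓ (witness j=8)
  i=8: ✓ (witness j=10)
  i=9: ✓ (witness j=10)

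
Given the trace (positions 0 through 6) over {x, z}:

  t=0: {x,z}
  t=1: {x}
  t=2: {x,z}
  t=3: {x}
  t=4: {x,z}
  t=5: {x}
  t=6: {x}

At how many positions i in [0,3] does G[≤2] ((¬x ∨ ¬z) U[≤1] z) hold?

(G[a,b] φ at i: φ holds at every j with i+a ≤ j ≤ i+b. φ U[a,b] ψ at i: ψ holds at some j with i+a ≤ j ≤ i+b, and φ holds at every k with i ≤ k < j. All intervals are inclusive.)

3

Evaluate at each i in [0,3]:
  i=0: ✓ (all of [0,2])
  i=1: ✓ (all of [1,3])
  i=2: ✓ (all of [2,4])
  i=3: ✗ (fails at j=5)
Positions where it holds: {0, 1, 2} → 3.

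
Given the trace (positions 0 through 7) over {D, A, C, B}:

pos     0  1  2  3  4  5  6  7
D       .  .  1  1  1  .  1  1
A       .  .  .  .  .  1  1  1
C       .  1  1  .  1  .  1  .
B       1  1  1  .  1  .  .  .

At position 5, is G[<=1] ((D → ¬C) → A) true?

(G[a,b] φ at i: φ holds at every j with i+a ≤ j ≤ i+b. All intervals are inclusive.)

True

Check ((D → ¬C) → A) at every j in [5,6]:
  j=5: antecedent true; consequent true → ✓
  j=6: antecedent false → ✓
All positions satisfy it → formula holds.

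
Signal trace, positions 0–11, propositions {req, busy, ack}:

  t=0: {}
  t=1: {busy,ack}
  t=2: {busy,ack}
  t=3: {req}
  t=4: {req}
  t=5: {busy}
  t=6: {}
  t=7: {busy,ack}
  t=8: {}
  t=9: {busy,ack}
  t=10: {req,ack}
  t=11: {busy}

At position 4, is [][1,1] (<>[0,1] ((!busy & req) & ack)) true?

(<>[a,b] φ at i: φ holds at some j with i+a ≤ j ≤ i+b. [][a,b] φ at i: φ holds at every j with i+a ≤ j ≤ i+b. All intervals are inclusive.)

Check <>[0,1] ((!busy & req) & ack) at every j in [5,5]:
  j=5: fails (none in [5,6])
Fails at j=5 → formula fails.

False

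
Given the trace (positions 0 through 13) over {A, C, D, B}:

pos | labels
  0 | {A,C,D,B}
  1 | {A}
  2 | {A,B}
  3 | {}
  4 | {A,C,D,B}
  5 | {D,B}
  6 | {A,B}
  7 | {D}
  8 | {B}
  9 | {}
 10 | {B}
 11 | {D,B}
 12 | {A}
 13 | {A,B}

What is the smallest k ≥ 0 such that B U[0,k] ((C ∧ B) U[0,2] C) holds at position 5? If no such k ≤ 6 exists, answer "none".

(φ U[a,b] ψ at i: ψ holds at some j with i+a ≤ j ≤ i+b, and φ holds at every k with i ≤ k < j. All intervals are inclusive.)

Need earliest j ≥ 5 with ((C ∧ B) U[0,2] C), and B at every k in [5,j-1].
  j=5: rhs fails.
  j=6: rhs fails.
  j=7: rhs fails.
  j=8: rhs fails.
  j=9: rhs fails.
  j=10: rhs fails.
  j=11: rhs fails.
No witness within the range → none.

none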